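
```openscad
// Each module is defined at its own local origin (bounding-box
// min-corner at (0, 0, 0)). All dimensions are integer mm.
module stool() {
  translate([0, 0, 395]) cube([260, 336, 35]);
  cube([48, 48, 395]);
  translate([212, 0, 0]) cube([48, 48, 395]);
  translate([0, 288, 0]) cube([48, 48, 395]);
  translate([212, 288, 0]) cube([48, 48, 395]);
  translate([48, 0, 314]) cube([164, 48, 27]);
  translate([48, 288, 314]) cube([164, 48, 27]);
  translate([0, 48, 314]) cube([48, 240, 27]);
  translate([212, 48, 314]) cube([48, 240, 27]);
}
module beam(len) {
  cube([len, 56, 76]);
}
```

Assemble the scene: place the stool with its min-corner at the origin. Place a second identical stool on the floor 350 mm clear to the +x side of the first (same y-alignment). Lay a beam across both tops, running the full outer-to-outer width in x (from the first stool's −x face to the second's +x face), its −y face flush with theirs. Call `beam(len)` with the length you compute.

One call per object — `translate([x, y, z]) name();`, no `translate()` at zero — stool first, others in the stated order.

stool();
translate([610, 0, 0]) stool();
translate([0, 0, 430]) beam(870);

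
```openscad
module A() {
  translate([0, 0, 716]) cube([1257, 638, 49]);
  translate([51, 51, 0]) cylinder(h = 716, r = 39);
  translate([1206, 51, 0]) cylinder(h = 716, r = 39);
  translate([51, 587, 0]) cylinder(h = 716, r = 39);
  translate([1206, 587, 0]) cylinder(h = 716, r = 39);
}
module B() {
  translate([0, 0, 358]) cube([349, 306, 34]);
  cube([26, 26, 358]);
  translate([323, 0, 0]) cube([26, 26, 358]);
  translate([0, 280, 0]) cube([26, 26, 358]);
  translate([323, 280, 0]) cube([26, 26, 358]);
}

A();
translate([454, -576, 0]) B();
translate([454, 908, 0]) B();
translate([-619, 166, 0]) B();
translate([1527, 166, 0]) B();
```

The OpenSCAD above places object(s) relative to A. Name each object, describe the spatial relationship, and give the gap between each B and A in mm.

A is a table. B is a stool. Four stools sit around the table at the −y, +y, −x, +x sides. The gap between each stool and the table is 270 mm.

Each stool's nearest face is 270 mm from the table's bounding box.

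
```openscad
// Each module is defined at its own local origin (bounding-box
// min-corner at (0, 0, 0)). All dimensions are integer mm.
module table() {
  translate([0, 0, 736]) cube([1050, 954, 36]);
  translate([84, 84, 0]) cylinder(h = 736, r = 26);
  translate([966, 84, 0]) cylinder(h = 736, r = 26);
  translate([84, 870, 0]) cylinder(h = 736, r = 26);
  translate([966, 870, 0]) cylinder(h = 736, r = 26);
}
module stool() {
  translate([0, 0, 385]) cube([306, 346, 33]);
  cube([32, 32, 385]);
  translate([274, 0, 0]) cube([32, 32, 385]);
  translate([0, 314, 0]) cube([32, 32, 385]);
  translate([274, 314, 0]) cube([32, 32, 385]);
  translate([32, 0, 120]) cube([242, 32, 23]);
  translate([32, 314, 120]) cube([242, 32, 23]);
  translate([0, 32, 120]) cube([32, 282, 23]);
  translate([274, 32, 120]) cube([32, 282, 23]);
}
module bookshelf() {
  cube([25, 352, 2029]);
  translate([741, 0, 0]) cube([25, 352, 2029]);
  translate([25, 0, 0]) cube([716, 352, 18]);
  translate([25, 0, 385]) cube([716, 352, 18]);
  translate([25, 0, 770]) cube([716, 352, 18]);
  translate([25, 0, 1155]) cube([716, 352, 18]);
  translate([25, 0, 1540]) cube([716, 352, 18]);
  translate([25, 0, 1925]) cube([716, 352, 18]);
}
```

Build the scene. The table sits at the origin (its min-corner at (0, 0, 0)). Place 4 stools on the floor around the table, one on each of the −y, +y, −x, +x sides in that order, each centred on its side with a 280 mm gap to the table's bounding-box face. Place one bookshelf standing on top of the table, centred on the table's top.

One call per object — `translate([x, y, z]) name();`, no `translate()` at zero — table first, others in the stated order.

table();
translate([372, -626, 0]) stool();
translate([372, 1234, 0]) stool();
translate([-586, 304, 0]) stool();
translate([1330, 304, 0]) stool();
translate([142, 301, 772]) bookshelf();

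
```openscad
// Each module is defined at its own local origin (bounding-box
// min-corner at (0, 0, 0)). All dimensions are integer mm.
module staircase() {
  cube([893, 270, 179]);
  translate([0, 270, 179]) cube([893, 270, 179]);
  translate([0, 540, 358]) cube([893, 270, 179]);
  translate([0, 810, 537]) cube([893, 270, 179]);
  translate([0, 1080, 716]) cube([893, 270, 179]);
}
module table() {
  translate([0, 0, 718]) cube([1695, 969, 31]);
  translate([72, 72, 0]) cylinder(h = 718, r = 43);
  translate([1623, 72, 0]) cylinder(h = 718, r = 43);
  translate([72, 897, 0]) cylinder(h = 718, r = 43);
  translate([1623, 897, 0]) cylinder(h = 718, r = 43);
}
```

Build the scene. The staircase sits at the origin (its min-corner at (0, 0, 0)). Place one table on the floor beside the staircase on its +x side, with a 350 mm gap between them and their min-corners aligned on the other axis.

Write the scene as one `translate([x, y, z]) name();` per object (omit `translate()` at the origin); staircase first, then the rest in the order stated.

staircase();
translate([1243, 0, 0]) table();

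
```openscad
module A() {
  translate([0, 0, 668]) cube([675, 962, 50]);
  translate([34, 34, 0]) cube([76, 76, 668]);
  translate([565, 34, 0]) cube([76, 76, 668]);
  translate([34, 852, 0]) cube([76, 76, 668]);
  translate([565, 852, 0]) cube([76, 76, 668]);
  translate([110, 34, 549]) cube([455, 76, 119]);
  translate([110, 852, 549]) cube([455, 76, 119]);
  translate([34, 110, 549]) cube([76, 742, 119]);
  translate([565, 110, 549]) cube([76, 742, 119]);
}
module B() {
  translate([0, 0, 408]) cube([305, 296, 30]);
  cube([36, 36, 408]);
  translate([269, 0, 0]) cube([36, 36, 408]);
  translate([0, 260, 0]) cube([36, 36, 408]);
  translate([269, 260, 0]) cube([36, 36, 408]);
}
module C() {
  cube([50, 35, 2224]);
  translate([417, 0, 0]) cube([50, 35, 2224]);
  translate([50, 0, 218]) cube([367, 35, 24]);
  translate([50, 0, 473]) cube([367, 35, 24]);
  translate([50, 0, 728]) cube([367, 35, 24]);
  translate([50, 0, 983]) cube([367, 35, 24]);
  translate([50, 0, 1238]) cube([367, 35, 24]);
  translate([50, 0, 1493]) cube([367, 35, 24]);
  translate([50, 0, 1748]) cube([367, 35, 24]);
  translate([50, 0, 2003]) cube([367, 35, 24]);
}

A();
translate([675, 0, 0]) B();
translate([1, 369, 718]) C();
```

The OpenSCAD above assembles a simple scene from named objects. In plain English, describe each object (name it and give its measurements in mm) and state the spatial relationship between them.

A is a rectangular dining table. The top is 675×962×50 mm with its upper surface at z = 718 mm. It stands on four 76×76 mm square legs, each inset 34 mm from the nearest pair of top edges, running from the floor to the underside of the top. Four apron rails, 76 mm thick and 119 mm tall, run between adjacent legs with their top edges flush with the underside of the top and their outer faces flush with the legs' outer faces.

B is a four-legged stool. The seat is 305×296 mm, 30 mm thick, top at z = 438 mm. It stands on four square legs, each 36×36 mm in cross-section, from z = 0 to the seat underside, each flush with a corner of the seat.

C is a straight ladder. Two 50×35 mm vertical rails, 2224 mm tall, stand 467 mm apart (outside-to-outside) with their front faces coplanar on the −y side. 8 rungs, each 35 mm deep and 24 mm tall, span between the inner faces of the rails, front faces flush with the rails. The lowest rung's underside is at z = 218 mm and rungs are spaced 255 mm apart (underside to underside).

The stool is against the table's +x side, with their −y faces flush. The ladder is on top of the table.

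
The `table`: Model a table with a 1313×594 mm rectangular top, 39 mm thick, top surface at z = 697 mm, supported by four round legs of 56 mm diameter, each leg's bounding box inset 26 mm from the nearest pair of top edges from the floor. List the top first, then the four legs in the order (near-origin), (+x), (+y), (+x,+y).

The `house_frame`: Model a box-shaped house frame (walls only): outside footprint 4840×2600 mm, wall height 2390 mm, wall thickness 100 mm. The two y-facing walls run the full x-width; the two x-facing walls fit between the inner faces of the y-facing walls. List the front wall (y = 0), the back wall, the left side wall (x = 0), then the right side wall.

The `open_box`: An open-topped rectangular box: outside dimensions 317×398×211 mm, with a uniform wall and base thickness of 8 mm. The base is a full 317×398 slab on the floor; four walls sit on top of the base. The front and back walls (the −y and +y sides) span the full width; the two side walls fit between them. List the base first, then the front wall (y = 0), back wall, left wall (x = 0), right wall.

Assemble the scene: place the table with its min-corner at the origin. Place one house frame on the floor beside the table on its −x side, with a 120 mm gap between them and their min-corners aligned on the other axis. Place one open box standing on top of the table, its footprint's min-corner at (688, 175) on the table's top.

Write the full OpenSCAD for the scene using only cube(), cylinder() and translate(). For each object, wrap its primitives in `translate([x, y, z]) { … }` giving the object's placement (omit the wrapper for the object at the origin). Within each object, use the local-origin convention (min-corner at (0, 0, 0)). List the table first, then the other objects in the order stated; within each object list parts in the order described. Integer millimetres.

translate([0, 0, 658]) cube([1313, 594, 39]);
translate([54, 54, 0]) cylinder(h = 658, r = 28);
translate([1259, 54, 0]) cylinder(h = 658, r = 28);
translate([54, 540, 0]) cylinder(h = 658, r = 28);
translate([1259, 540, 0]) cylinder(h = 658, r = 28);
translate([-4960, 0, 0]) {
  cube([4840, 100, 2390]);
  translate([0, 2500, 0]) cube([4840, 100, 2390]);
  translate([0, 100, 0]) cube([100, 2400, 2390]);
  translate([4740, 100, 0]) cube([100, 2400, 2390]);
}
translate([688, 175, 697]) {
  cube([317, 398, 8]);
  translate([0, 0, 8]) cube([317, 8, 203]);
  translate([0, 390, 8]) cube([317, 8, 203]);
  translate([0, 8, 8]) cube([8, 382, 203]);
  translate([309, 8, 8]) cube([8, 382, 203]);
}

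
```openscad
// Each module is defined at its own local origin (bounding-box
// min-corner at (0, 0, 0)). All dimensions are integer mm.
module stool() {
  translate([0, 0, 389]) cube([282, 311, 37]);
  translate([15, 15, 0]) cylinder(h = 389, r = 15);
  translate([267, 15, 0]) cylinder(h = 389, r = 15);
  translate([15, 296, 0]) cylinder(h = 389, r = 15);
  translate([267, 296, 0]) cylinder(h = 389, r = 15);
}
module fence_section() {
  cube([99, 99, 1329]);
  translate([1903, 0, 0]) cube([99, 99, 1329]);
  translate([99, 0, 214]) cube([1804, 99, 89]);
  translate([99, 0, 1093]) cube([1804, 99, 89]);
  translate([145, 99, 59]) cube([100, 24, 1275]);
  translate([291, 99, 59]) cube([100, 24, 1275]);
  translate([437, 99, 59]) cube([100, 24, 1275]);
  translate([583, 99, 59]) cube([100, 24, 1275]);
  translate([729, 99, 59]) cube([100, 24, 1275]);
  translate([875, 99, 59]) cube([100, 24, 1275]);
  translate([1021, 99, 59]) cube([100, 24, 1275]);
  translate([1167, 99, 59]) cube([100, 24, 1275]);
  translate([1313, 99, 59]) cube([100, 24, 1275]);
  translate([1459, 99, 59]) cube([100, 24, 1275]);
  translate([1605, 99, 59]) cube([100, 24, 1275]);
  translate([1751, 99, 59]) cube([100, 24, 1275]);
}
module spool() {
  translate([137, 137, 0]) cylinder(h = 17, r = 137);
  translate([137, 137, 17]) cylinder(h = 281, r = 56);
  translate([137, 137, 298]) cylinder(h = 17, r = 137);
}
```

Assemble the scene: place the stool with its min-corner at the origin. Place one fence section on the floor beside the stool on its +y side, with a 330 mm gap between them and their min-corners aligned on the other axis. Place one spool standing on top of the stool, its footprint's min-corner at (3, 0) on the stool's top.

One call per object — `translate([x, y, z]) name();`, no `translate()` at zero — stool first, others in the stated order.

stool();
translate([0, 641, 0]) fence_section();
translate([3, 0, 426]) spool();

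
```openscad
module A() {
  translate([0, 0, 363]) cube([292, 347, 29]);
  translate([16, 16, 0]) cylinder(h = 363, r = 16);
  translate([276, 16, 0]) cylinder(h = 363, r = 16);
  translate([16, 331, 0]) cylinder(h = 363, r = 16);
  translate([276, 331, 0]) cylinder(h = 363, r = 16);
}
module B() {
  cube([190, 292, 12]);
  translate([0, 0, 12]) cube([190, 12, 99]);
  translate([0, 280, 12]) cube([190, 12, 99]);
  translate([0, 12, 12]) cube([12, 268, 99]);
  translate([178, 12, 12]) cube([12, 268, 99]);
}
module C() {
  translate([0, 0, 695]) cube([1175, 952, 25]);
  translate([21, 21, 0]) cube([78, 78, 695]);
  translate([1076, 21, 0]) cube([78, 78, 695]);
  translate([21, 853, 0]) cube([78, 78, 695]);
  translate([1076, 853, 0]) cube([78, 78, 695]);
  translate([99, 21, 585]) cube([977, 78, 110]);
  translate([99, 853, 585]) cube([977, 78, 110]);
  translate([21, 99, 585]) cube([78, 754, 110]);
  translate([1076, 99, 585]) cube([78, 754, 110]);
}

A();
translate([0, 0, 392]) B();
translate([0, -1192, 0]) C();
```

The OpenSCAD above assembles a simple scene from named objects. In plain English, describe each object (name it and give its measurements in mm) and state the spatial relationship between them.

A is a four-legged stool. The seat is a 292×347×29 mm slab whose top surface is at z = 392 mm; four round legs, each 32 mm in diameter, run from the floor (z = 0) to the underside of the seat, each leg's axis is inset half a diameter from the nearest pair of seat edges (so the leg's bounding box is flush with the corner).

B is an open storage box with external size 190×292×111 mm and wall thickness 12 mm (the base is also 12 mm thick). The base covers the whole footprint; the four walls stand on the base, with the y-facing walls full-width and the x-facing walls fitting between their inner faces.

C is a table: top 1175 mm (x) × 952 mm (y), 25 mm thick, upper face at z = 720 mm, on four 78×78 mm square legs, each inset 21 mm from the nearest pair of top edges, running from z = 0 to the bottom of the top. Four apron rails, 78 mm thick and 110 mm tall, run between adjacent legs with their top edges flush with the underside of the top and their outer faces flush with the legs' outer faces.

The open box is on top of the stool. The table is on the floor beside the stool on its −y side.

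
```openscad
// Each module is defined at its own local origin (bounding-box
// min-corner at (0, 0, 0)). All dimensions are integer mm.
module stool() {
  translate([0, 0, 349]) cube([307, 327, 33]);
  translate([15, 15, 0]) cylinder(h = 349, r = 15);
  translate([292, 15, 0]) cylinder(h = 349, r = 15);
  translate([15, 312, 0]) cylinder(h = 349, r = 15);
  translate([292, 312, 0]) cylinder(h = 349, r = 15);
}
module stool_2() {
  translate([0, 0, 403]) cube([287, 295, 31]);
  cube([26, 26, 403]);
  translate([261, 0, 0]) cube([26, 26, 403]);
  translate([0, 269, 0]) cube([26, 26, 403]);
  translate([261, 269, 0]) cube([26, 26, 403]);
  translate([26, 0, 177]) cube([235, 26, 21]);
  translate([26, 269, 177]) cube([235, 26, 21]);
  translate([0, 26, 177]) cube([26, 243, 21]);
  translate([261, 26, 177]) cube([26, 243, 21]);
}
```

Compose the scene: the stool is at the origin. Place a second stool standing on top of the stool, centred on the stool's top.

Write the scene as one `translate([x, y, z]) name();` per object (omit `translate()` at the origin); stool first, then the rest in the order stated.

stool();
translate([10, 16, 382]) stool_2();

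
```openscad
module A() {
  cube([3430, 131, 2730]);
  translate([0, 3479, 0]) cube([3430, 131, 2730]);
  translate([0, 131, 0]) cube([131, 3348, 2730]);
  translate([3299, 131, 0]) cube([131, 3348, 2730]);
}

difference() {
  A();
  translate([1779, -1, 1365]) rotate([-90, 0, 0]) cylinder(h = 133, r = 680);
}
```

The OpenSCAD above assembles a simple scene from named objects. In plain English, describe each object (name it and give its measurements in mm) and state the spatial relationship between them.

A is the wall frame of a small rectangular building: four walls, each 2730 mm tall and 131 mm thick, enclosing a footprint 3430 mm (x) by 3610 mm (y) outside-to-outside, with no floor or roof. The front and back walls (the −y and +y sides) span the full width; the two side walls fit between them.

The house frame has a circular hole of radius 680 mm through its front wall, centred at (x = 1779, z = 1365).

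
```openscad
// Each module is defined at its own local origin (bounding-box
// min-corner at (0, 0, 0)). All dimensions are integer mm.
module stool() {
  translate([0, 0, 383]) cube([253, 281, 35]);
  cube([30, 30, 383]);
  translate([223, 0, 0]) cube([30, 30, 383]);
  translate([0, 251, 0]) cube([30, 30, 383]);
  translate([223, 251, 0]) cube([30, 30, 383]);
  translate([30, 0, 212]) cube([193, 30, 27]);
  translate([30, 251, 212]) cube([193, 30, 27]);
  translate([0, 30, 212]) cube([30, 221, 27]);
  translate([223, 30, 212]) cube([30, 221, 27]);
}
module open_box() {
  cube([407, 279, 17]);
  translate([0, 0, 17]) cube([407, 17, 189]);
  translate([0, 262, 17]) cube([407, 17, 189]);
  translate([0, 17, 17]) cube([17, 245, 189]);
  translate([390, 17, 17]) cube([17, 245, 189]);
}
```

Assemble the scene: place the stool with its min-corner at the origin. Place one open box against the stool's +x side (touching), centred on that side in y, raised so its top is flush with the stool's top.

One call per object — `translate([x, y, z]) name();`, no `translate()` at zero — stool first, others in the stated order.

stool();
translate([253, 1, 212]) open_box();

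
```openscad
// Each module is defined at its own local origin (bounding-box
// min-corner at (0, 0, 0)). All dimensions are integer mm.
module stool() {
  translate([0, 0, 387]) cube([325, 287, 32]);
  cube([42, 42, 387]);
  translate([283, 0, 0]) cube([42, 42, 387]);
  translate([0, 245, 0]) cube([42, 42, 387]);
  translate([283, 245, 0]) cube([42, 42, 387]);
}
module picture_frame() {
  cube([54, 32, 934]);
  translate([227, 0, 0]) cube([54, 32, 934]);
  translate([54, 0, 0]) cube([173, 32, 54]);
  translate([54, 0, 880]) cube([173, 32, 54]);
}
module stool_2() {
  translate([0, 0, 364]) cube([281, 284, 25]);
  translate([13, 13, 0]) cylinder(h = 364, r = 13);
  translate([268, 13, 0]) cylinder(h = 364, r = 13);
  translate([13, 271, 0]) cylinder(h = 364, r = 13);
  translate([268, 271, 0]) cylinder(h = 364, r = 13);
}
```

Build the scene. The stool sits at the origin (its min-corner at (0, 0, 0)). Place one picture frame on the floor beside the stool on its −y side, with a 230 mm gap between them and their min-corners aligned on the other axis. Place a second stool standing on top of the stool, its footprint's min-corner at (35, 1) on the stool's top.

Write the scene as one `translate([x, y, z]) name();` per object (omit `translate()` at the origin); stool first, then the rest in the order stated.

stool();
translate([0, -262, 0]) picture_frame();
translate([35, 1, 419]) stool_2();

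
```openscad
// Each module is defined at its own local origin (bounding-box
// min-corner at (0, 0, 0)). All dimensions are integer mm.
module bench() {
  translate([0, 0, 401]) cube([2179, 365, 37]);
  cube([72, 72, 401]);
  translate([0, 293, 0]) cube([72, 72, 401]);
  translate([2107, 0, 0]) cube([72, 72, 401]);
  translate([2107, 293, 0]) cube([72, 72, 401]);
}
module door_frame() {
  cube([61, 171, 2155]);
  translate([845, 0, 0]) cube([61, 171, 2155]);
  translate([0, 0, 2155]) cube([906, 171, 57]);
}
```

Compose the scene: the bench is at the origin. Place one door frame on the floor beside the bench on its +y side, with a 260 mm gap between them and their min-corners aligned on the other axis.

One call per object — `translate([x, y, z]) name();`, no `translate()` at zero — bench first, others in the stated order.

bench();
translate([0, 625, 0]) door_frame();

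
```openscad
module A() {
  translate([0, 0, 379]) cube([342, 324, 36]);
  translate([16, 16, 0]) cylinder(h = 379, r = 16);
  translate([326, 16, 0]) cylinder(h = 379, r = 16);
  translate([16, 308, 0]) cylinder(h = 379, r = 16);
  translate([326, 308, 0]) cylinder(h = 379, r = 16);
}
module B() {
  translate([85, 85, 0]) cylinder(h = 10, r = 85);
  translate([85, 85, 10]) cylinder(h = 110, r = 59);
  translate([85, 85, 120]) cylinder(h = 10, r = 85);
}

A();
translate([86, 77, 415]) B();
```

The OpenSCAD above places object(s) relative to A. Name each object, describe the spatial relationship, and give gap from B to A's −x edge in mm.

The spool's min-x is at 86; the stool's min-x is 0; gap = 86 mm.

A is a stool. B is a spool. The spool is on top of the stool, centred. The gap from the spool to the stool's −x edge is 86 mm.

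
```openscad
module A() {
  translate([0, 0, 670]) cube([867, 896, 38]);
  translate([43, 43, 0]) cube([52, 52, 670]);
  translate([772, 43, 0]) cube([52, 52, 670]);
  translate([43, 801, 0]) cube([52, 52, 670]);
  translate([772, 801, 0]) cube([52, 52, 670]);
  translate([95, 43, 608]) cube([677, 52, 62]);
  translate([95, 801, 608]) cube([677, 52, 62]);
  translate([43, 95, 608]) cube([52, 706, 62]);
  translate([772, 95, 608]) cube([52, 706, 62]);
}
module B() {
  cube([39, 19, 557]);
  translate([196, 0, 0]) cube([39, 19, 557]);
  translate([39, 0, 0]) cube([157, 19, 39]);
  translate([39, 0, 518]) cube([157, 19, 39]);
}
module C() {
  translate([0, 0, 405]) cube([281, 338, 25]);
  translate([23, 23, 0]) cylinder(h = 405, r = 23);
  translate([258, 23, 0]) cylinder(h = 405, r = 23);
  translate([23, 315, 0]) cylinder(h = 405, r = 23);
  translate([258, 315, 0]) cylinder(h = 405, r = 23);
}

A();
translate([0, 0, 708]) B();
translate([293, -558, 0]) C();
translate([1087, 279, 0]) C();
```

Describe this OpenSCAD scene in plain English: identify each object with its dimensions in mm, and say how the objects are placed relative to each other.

A is a table with a 867×896 mm rectangular top, 38 mm thick, top surface at z = 708 mm, supported by four 52×52 mm square legs, each inset 43 mm from the nearest pair of top edges, running from the floor. Four apron rails, 52 mm thick and 62 mm tall, run between adjacent legs with their top edges flush with the underside of the top and their outer faces flush with the legs' outer faces.

B is a rectangular picture frame lying in the x–z plane (depth along y). The opening is 157 mm wide (x) by 479 mm tall (z), surrounded by a border 39 mm wide on all four sides. The frame is 19 mm deep and is made of two full-height vertical stiles with two horizontal rails fitted between them.

C is a four-legged stool. The seat is 281×338 mm, 25 mm thick, top at z = 430 mm. It stands on four round legs, each 46 mm in diameter, from z = 0 to the seat underside, each leg's axis is inset half a diameter from the nearest pair of seat edges (so the leg's bounding box is flush with the corner).

The picture frame is on top of the table. Two stools sit around the table at the −y, +x sides.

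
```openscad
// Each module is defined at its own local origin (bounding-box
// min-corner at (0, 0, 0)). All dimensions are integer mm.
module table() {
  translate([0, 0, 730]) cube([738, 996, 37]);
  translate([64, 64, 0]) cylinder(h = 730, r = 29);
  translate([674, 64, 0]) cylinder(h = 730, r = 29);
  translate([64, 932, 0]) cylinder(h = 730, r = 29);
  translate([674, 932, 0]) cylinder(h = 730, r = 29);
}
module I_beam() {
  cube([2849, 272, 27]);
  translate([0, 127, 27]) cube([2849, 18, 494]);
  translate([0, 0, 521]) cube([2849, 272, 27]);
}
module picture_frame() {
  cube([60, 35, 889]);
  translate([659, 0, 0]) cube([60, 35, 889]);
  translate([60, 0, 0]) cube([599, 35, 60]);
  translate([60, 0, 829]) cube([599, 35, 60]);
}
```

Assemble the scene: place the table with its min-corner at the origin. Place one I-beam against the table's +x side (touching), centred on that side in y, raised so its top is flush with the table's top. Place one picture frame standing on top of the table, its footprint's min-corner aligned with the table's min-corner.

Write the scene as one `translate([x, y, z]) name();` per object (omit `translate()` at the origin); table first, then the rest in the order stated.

table();
translate([738, 362, 219]) I_beam();
translate([0, 0, 767]) picture_frame();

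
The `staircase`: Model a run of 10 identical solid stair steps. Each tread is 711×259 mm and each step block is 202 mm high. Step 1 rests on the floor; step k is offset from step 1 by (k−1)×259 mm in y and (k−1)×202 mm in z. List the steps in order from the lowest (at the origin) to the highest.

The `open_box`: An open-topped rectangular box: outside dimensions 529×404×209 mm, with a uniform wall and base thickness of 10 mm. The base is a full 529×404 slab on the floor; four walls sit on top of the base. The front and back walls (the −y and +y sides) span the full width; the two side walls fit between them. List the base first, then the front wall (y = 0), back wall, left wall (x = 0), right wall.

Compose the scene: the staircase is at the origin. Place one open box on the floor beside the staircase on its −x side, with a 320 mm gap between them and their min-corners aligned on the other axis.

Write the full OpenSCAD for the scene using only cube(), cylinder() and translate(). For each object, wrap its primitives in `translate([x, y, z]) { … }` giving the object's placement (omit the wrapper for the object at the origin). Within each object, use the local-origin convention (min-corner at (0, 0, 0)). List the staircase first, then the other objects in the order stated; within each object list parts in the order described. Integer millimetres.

cube([711, 259, 202]);
translate([0, 259, 202]) cube([711, 259, 202]);
translate([0, 518, 404]) cube([711, 259, 202]);
translate([0, 777, 606]) cube([711, 259, 202]);
translate([0, 1036, 808]) cube([711, 259, 202]);
translate([0, 1295, 1010]) cube([711, 259, 202]);
translate([0, 1554, 1212]) cube([711, 259, 202]);
translate([0, 1813, 1414]) cube([711, 259, 202]);
translate([0, 2072, 1616]) cube([711, 259, 202]);
translate([0, 2331, 1818]) cube([711, 259, 202]);
translate([-849, 0, 0]) {
  cube([529, 404, 10]);
  translate([0, 0, 10]) cube([529, 10, 199]);
  translate([0, 394, 10]) cube([529, 10, 199]);
  translate([0, 10, 10]) cube([10, 384, 199]);
  translate([519, 10, 10]) cube([10, 384, 199]);
}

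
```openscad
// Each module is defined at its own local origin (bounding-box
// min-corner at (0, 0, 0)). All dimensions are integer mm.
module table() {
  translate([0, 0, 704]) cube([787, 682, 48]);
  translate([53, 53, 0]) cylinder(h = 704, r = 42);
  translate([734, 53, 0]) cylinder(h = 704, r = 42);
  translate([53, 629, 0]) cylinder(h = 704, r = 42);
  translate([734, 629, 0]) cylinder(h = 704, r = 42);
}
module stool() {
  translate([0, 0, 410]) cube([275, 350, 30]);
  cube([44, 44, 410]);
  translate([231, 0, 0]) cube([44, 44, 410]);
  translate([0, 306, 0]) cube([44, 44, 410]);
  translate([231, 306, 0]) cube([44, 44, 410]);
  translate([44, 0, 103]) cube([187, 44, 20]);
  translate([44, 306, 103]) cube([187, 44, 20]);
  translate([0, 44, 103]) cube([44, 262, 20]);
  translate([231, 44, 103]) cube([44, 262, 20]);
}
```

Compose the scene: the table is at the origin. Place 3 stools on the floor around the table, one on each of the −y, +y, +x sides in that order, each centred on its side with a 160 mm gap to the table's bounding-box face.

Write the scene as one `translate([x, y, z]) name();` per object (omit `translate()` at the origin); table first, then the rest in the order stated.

table();
translate([256, -510, 0]) stool();
translate([256, 842, 0]) stool();
translate([947, 166, 0]) stool();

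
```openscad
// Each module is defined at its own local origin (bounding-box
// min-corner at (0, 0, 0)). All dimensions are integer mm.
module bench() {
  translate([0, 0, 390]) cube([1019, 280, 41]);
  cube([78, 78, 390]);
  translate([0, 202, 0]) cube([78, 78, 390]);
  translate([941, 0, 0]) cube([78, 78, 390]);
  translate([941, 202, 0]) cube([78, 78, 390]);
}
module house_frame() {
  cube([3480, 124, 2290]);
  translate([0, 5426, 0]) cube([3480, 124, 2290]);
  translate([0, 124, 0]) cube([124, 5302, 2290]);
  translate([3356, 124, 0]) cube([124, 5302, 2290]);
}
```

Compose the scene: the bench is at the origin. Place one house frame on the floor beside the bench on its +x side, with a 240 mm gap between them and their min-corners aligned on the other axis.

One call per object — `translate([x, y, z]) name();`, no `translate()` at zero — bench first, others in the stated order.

bench();
translate([1259, 0, 0]) house_frame();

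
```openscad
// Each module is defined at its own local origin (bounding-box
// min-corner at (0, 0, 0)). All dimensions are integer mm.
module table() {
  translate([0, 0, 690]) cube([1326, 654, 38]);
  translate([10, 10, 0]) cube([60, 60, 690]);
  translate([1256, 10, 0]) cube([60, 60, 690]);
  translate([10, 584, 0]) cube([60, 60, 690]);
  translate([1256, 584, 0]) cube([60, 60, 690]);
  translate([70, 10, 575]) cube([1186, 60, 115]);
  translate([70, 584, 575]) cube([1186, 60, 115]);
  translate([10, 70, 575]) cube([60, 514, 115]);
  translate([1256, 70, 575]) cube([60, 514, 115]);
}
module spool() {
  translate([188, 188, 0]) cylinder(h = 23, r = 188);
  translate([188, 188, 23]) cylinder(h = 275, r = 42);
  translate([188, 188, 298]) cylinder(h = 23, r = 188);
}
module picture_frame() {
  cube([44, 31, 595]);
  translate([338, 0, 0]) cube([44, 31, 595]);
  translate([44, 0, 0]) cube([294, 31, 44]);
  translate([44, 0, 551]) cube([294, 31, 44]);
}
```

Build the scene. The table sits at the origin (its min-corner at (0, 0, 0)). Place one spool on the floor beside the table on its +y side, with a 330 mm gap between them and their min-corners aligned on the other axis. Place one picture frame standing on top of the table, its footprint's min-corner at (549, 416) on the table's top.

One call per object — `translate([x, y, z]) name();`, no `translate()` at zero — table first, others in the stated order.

table();
translate([0, 984, 0]) spool();
translate([549, 416, 728]) picture_frame();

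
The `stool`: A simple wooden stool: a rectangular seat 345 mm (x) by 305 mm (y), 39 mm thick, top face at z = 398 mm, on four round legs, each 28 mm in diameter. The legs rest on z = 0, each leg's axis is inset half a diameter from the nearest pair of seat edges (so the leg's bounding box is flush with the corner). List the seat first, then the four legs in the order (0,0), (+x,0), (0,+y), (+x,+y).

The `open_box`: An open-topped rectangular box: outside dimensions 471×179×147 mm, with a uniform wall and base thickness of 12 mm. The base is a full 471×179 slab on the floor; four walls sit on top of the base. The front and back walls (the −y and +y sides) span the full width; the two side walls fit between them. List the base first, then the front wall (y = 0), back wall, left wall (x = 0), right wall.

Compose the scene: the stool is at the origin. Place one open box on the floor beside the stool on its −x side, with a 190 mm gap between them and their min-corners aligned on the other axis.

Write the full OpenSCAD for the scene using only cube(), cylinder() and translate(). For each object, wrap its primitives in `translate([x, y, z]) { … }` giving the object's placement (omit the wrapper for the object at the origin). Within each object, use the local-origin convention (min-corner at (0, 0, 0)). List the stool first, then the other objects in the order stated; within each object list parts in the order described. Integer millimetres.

translate([0, 0, 359]) cube([345, 305, 39]);
translate([14, 14, 0]) cylinder(h = 359, r = 14);
translate([331, 14, 0]) cylinder(h = 359, r = 14);
translate([14, 291, 0]) cylinder(h = 359, r = 14);
translate([331, 291, 0]) cylinder(h = 359, r = 14);
translate([-661, 0, 0]) {
  cube([471, 179, 12]);
  translate([0, 0, 12]) cube([471, 12, 135]);
  translate([0, 167, 12]) cube([471, 12, 135]);
  translate([0, 12, 12]) cube([12, 155, 135]);
  translate([459, 12, 12]) cube([12, 155, 135]);
}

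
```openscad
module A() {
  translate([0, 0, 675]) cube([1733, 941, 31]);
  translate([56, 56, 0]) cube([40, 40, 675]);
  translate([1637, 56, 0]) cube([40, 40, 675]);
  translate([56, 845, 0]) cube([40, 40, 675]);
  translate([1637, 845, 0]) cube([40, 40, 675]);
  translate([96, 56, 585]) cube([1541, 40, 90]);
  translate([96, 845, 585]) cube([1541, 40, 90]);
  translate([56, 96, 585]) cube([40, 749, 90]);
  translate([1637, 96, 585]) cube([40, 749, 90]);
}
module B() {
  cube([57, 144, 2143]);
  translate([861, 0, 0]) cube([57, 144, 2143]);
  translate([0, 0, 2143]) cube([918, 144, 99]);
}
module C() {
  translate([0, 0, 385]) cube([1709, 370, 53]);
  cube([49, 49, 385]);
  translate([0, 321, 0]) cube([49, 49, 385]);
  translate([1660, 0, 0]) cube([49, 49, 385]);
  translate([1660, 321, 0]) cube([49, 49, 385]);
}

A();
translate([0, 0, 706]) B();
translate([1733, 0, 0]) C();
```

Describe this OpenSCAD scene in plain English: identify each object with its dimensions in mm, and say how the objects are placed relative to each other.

A is a table: top 1733 mm (x) × 941 mm (y), 31 mm thick, upper face at z = 706 mm, on four 40×40 mm square legs, each inset 56 mm from the nearest pair of top edges, running from z = 0 to the bottom of the top. Four apron rails, 40 mm thick and 90 mm tall, run between adjacent legs with their top edges flush with the underside of the top and their outer faces flush with the legs' outer faces.

B is a rectangular door frame: two vertical jambs of 57×144 mm section, 2143 mm tall, with a clear opening 804 mm wide between their inner faces. A header 99 mm tall and 144 mm deep lies on top of the jambs and spans the full outside width.

C is a bench: a 1709×370 mm seat slab, 53 mm thick, top at z = 438 mm, on four 49×49 mm square legs flush with the seat corners and standing on z = 0.

The door frame is on top of the table. The bench is against the table's +x side, with their −y faces flush.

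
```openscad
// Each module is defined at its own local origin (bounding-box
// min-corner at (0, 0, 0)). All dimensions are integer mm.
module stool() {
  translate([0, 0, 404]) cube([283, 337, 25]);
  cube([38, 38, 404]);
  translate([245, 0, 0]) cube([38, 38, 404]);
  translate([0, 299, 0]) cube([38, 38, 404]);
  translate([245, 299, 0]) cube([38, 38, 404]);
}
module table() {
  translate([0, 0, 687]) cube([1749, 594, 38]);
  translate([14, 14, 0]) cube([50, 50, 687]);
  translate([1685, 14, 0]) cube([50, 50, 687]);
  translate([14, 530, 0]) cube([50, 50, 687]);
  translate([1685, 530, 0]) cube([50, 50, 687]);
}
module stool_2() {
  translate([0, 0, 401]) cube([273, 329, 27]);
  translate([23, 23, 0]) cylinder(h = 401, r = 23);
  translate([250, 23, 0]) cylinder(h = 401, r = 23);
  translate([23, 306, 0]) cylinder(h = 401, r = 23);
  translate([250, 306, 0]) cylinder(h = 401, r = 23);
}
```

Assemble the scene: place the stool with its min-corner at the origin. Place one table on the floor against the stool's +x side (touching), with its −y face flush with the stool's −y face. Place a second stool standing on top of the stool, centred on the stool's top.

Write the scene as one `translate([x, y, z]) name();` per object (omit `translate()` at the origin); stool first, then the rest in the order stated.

stool();
translate([283, 0, 0]) table();
translate([5, 4, 429]) stool_2();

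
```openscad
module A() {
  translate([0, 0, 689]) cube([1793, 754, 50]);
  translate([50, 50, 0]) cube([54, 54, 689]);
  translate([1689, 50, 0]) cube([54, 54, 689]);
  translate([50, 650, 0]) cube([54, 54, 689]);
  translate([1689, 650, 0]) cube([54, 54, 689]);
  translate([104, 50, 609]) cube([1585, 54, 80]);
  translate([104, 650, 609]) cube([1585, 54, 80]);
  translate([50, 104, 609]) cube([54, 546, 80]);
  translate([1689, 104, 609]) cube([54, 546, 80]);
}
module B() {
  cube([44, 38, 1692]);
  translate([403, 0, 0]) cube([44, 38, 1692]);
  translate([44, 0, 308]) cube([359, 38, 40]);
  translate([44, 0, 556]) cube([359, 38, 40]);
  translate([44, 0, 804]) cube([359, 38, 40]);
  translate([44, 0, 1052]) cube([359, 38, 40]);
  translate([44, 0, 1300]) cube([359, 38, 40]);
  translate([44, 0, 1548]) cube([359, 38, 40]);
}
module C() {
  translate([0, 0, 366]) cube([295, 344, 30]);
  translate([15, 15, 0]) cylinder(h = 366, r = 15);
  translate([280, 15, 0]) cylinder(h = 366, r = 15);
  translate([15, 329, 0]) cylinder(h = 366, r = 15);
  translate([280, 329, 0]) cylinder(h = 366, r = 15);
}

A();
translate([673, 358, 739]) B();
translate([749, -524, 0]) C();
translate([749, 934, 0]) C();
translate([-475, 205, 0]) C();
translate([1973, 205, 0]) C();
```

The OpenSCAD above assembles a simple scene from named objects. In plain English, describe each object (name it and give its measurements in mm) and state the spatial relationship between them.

A is a rectangular dining table. The top is 1793×754×50 mm with its upper surface at z = 739 mm. It stands on four 54×54 mm square legs, each inset 50 mm from the nearest pair of top edges, running from the floor to the underside of the top. Four apron rails, 54 mm thick and 80 mm tall, run between adjacent legs with their top edges flush with the underside of the top and their outer faces flush with the legs' outer faces.

B is a wooden ladder with two side rails of 44×38 mm section and 1692 mm height, set 447 mm apart overall. Between them run 6 rectangular rungs (38 mm deep, 40 mm thick), front faces flush with the rails' −y face. The bottom of the first rung is 308 mm above the floor and each subsequent rung is 248 mm higher than the one below.

C is a four-legged stool. The seat is a 295×344×30 mm slab whose top surface is at z = 396 mm; four round legs, each 30 mm in diameter, run from the floor (z = 0) to the underside of the seat, each leg's axis is inset half a diameter from the nearest pair of seat edges (so the leg's bounding box is flush with the corner).

The ladder is on top of the table, centred. Four stools sit around the table at the −y, +y, −x, +x sides.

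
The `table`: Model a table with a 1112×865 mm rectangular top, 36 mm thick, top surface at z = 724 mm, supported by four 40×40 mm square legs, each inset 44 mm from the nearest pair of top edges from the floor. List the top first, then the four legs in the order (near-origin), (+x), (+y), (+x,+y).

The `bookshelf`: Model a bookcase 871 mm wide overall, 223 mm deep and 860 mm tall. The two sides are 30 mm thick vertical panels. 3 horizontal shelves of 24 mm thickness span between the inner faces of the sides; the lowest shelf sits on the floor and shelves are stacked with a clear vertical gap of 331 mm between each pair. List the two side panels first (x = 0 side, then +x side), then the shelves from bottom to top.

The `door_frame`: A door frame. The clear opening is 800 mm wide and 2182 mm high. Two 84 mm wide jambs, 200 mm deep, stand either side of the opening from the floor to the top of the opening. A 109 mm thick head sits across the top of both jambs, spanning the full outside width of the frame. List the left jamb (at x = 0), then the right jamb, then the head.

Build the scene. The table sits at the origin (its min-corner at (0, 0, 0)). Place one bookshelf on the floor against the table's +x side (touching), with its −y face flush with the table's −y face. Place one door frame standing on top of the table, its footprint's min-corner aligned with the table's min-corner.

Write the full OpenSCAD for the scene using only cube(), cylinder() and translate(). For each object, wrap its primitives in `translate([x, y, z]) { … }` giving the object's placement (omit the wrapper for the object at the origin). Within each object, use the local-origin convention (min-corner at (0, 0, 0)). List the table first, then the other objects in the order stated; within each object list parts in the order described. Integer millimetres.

translate([0, 0, 688]) cube([1112, 865, 36]);
translate([44, 44, 0]) cube([40, 40, 688]);
translate([1028, 44, 0]) cube([40, 40, 688]);
translate([44, 781, 0]) cube([40, 40, 688]);
translate([1028, 781, 0]) cube([40, 40, 688]);
translate([1112, 0, 0]) {
  cube([30, 223, 860]);
  translate([841, 0, 0]) cube([30, 223, 860]);
  translate([30, 0, 0]) cube([811, 223, 24]);
  translate([30, 0, 355]) cube([811, 223, 24]);
  translate([30, 0, 710]) cube([811, 223, 24]);
}
translate([0, 0, 724]) {
  cube([84, 200, 2182]);
  translate([884, 0, 0]) cube([84, 200, 2182]);
  translate([0, 0, 2182]) cube([968, 200, 109]);
}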